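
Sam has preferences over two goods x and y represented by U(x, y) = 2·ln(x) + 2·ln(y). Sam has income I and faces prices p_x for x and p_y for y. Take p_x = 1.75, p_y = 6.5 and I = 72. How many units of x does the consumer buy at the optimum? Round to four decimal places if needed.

The MRS is y/x. Set MRS = p_x/p_y.
So 2·p_y·y = 2·p_x·x; combined with the budget, a share 0.5 of income goes to x.
Demand: x*(p_x,p_y,I) = 0.5·I/p_x and y* = 0.5·I/p_y.
At p_x=1.75, p_y=6.5, I=72: x* = 0.5·72/1.75 = 20.5714.

x* = 20.5714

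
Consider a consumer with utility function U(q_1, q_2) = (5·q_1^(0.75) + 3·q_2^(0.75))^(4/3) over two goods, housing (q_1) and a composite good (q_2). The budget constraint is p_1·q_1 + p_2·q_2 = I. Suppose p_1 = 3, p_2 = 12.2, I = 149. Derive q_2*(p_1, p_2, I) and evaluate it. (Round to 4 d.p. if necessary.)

q_2* = 0.0235

MU_q_1 ∝ 5·q_1^(-0.25), MU_q_2 ∝ 3·q_2^(-0.25), so MRS = (5/3)·(q_2/q_1)^(0.25) = p_1/p_2.
Solve for the ratio: q_2/q_1 = [(3/5)·p_1/p_2]^(4).
Substitute q_2 = (q_2/q_1)·q_1 into the budget: q_1* = I/(p_1 + p_2·(q_2/q_1)).
Numerically q_2/q_1 = 0.000474, so q_1* = 149/(3 + 12.2·0.000474) = 49.5711 and q_2* = 0.000474·49.5711 = 0.0235.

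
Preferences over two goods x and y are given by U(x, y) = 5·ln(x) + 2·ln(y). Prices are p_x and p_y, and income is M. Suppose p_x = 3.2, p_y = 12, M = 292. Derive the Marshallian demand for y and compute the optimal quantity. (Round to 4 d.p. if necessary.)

y* = 6.9524

At p_x=3.2, p_y=12, M=292: y* = 2/7·292/12 = 6.9524.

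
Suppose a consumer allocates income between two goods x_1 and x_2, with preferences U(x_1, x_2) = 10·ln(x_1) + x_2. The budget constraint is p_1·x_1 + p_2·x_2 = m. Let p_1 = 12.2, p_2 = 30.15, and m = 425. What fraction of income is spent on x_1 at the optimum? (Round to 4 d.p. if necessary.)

MU_x_1 = 10/x_1, MU_x_2 = 1. Tangency: 10/x_1 = p_1/p_2.
So x_1*(p_1,p_2) = 10·p_2/p_1, independent of income; and x_2* = (m − 10·p_2)/p_2.
At the given prices: x_1* = 10·30.15/12.2 = 24.7131, and x_2* = 4.0962.
Expenditure on x_1: 12.2·24.7131 = 301.5; share = 0.7094.

share on x_1 = 0.7094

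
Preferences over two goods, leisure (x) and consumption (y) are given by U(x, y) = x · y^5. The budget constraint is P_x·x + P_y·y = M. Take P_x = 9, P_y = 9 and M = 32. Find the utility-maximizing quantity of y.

The MRS is (1/5)·y/x. Set MRS = P_x/P_y.
Rearranging, P_y·y = 5·P_x·x. Substituting into the budget gives P_x·x·(1 + 5) = M.
Demand: x*(P_x,P_y,M) = 1/6·M/P_x and y* = 5/6·M/P_y.
At P_x=9, P_y=9, M=32: y* = 5/6·32/9 = 2.963.

y* = 2.963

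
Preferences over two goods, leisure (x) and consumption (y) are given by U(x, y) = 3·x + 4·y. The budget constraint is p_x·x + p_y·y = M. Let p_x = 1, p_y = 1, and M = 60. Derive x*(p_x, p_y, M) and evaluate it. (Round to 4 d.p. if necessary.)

Linear utility — the consumer picks whichever good has higher MU/price: 3/1 = 3 vs 4/1 = 4.
y gives more utility per dollar, so spend all income on y: y* = M/p_y, x* = 0.
Numerically: x* = 0, y* = 60.

x* = 0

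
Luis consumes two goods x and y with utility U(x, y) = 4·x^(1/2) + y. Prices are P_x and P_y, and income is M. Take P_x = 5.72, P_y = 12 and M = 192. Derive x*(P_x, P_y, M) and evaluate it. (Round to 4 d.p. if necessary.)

x* = 17.6048

Thus x* = (2·P_y/P_x)² — independent of M — with the rest of income spent on y.
Plugging in: x* = (2·12/5.72)² = 17.6048.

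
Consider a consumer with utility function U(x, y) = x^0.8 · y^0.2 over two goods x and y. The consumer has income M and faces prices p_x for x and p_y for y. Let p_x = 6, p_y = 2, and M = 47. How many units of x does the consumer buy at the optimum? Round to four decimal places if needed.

x* = 6.2667

MU_x/MU_y = (0.8·y)/(0.2·x); tangency sets this equal to p_x/p_y.
So 0.8·p_y·y = 0.2·p_x·x; combined with the budget, a share 0.8 of income goes to x.
Demand: x*(p_x,p_y,M) = 0.8·M/p_x and y* = 0.2·M/p_y.
At p_x=6, p_y=2, M=47: x* = 0.8·47/6 = 6.2667.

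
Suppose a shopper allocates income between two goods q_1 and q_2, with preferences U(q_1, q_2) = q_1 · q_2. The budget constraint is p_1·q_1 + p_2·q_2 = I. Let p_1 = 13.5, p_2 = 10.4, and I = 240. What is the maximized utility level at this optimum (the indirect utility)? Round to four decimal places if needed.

Demand: q_1*(p_1,p_2,I) = 0.5·I/p_1 and q_2* = 0.5·I/p_2.
At p_1=13.5, p_2=10.4, I=240: q_1* = 0.5·240/13.5 = 8.8889, q_2* = 11.5385.
Utility at the optimum: U(8.8889, 11.5385) = 102.5641.

V = 102.5641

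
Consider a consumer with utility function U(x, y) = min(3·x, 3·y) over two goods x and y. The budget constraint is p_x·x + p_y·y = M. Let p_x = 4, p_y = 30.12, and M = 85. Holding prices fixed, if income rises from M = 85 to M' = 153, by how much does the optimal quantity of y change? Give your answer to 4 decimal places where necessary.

Δy* = 1.993

Leontief preferences: the optimum is at the kink where x/3 = y/3, i.e. y = x.
Budget: p_x·x + p_y·x = M, so (3·p_x + 3·p_y)·x = 3·M.
Demand: x*(p_x,p_y,M) = 3·M/(3·p_x + 3·p_y), y* = 3·M/(3·p_x + 3·p_y).
Here 3·4 + 3·30.12 = 102.36, giving y* = 2.4912.
At M' = 153: y* = 4.4842. Change: 4.4842 − 2.4912 = 1.993.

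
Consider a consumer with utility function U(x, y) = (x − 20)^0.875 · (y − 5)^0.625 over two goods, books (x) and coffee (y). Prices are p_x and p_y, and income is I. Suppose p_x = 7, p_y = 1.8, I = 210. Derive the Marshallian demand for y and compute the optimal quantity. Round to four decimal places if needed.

Let x' = x−20, y' = y−5. MRS = (7/5)·y'/x' = p_x/p_y.
After buying the subsistence bundle (20, 5), a share 7/12 of the remaining income goes to x: x* = 20 + 7/12·(I − 20p_x − 5p_y)/p_x.
Discretionary income = 210 − 20·7 − 5·1.8 = 61; y* = 5 + 5/12·61/1.8 = 19.1204.

y* = 19.1204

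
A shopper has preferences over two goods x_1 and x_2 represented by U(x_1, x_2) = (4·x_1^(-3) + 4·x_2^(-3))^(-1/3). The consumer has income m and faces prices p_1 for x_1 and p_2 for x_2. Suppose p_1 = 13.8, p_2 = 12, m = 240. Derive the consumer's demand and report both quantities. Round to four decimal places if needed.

x_1* = 9.151, x_2* = 9.4764

Substitute x_2 = (x_2/x_1)·x_1 into the budget: x_1* = m/(p_1 + p_2·(x_2/x_1)).
Numerically x_2/x_1 = 1.035558, so x_1* = 240/(13.8 + 12·1.035558) = 9.151 and x_2* = 1.035558·9.151 = 9.4764.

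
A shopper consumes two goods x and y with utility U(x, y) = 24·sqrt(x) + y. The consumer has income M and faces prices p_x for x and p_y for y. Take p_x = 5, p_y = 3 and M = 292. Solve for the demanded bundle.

x* = 51.84, y* = 10.9333

Utility is quasi-linear in y; the FOC for x is 12/√x = p_x/p_y.
Thus x* = (12·p_y/p_x)² — independent of M — with the rest of income spent on y.
Plugging in: x* = (12·3/5)² = 51.84, y* = 10.9333.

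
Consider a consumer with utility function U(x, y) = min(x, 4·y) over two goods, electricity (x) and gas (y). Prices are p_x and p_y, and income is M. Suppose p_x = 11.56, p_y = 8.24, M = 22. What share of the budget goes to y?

share on y = 0.1512

With perfect complements, no substitution: consume in ratio x:y = 4:1.
Budget: p_x·x + p_y·(1/4)·x = M, so (4·p_x + p_y)·x = 4·M.
Demand: x*(p_x,p_y,M) = 4·M/(4·p_x + p_y), y* = M/(4·p_x + p_y).
Here 4·11.56 + 8.24 = 54.48, giving x* = 1.6153 and y* = 0.4038.
Expenditure on y: 8.24·0.4038 = 3.3275; share = 0.1512.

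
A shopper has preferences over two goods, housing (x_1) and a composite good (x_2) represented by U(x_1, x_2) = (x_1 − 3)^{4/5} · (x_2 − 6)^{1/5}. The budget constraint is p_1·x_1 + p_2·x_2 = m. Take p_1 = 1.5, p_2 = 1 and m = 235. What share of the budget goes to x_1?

MRS = 4·(x_2−6)/(x_1−3). Tangency with p_1/p_2 gives x_2−6 = (1/4)·(p_1/p_2)·(x_1−3).
Substituting into the budget: x_1* = 3 + 0.8·(m − 3·p_1 − 6·p_2)/p_1, and x_2* = 6 + 0.2·(…)/p_2.
Discretionary income = 235 − 3·1.5 − 6·1 = 224.5; x_1* = 3 + 0.8·224.5/1.5 = 122.7333; x_2* = 6 + 0.2·224.5/1 = 50.9.
Expenditure on x_1: 1.5·122.7333 = 184.1; share = 0.7834.

share on x_1 = 0.7834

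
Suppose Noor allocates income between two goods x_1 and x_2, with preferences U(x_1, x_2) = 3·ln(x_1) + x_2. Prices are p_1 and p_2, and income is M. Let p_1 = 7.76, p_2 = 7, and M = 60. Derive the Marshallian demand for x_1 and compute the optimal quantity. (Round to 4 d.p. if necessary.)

So x_1*(p_1,p_2) = 3·p_2/p_1, independent of income; and x_2* = (M − 3·p_2)/p_2.
At the given prices: x_1* = 3·7/7.76 = 2.7062.

x_1* = 2.7062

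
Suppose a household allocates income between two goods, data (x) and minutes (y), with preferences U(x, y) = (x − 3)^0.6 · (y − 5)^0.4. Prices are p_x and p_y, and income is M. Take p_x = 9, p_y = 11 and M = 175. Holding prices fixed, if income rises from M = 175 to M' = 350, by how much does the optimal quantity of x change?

Substituting into the budget: x* = 3 + 0.6·(M − 3·p_x − 5·p_y)/p_x, and y* = 5 + 0.4·(…)/p_y.
Discretionary income = 175 − 3·9 − 5·11 = 93; x* = 3 + 0.6·93/9 = 9.2.
At M' = 350: x* = 20.8667. Change: 20.8667 − 9.2 = 11.6667.

Δx* = 11.6667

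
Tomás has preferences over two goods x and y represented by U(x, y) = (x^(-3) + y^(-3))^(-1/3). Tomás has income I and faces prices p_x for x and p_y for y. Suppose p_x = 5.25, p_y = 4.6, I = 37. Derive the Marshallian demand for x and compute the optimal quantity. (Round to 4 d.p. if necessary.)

MRS = MU_x/MU_y = (y/x)^(4). Set equal to p_x/p_y.
Hence y/x = (p_x/p_y)^(1/(4)), i.e. raised to the 0.25 power.
Substitute y = (y/x)·x into the budget: x* = I/(p_x + p_y·(y/x)).
Numerically y/x = 1.033595, so x* = 37/(5.25 + 4.6·1.033595) = 3.6983.

x* = 3.6983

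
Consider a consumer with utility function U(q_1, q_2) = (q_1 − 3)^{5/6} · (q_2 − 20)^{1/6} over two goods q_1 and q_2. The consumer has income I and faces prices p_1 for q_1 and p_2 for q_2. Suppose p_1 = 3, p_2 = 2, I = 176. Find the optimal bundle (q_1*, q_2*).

q_1* = 38.2778, q_2* = 30.5833

After buying the subsistence bundle (3, 20), a share 5/6 of the remaining income goes to q_1: q_1* = 3 + 5/6·(I − 3p_1 − 20p_2)/p_1.
Discretionary income = 176 − 3·3 − 20·2 = 127; q_1* = 3 + 5/6·127/3 = 38.2778; q_2* = 20 + 1/6·127/2 = 30.5833.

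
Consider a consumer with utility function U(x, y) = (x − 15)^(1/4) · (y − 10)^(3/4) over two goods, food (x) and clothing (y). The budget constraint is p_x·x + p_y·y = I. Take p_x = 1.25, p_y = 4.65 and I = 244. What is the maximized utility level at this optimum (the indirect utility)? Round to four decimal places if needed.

MRS = (1/3)·(y−10)/(x−15). Tangency with p_x/p_y gives y−10 = 3·(p_x/p_y)·(x−15).
After buying the subsistence bundle (15, 10), a share 0.25 of the remaining income goes to x: x* = 15 + 0.25·(I − 15p_x − 10p_y)/p_x.
Discretionary income = 244 − 15·1.25 − 10·4.65 = 178.75; x* = 15 + 0.25·178.75/1.25 = 50.75; y* = 10 + 0.75·178.75/4.65 = 38.8306.
Utility at the optimum: U(50.75, 38.8306) = 30.4235.

V = 30.4235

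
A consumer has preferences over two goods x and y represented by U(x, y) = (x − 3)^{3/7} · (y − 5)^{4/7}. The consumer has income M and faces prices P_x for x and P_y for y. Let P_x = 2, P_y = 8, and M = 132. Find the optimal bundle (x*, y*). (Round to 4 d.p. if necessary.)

x* = 21.4286, y* = 11.1429

Let x' = x−3, y' = y−5. MRS = (3/4)·y'/x' = P_x/P_y.
Substituting into the budget: x* = 3 + 3/7·(M − 3·P_x − 5·P_y)/P_x, and y* = 5 + 4/7·(…)/P_y.
Discretionary income = 132 − 3·2 − 5·8 = 86; x* = 3 + 3/7·86/2 = 21.4286; y* = 5 + 4/7·86/8 = 11.1429.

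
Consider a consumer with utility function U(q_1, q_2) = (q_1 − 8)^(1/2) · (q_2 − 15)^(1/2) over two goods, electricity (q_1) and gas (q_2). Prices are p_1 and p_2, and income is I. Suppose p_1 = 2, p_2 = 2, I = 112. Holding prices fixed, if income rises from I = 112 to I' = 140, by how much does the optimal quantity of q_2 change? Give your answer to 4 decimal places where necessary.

Δq_2* = 7

Let q_1' = q_1−8, q_2' = q_2−15. MRS = q_2'/q_1' = p_1/p_2.
After buying the subsistence bundle (8, 15), a share 0.5 of the remaining income goes to q_1: q_1* = 8 + 0.5·(I − 8p_1 − 15p_2)/p_1.
Discretionary income = 112 − 8·2 − 15·2 = 66; q_2* = 15 + 0.5·66/2 = 31.5.
At I' = 140: q_2* = 38.5. Change: 38.5 − 31.5 = 7.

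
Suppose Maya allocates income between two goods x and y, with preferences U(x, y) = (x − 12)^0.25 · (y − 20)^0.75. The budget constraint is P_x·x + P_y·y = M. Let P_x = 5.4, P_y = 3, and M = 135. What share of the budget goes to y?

Substituting into the budget: x* = 12 + 0.25·(M − 12·P_x − 20·P_y)/P_x, and y* = 20 + 0.75·(…)/P_y.
Discretionary income = 135 − 12·5.4 − 20·3 = 10.2; x* = 12 + 0.25·10.2/5.4 = 12.4722; y* = 20 + 0.75·10.2/3 = 22.55.
Expenditure on y: 3·22.55 = 67.65; share = 0.5011.

share on y = 0.5011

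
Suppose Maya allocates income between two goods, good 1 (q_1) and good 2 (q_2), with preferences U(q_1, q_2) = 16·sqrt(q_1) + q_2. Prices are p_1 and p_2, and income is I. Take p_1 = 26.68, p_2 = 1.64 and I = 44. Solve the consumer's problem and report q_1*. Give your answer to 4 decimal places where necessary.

Utility is quasi-linear in q_2; the FOC for q_1 is 8/√q_1 = p_1/p_2.
Thus q_1* = (8·p_2/p_1)² — independent of I — with the rest of income spent on q_2.
Plugging in: q_1* = (8·1.64/26.68)² = 0.2418.

q_1* = 0.2418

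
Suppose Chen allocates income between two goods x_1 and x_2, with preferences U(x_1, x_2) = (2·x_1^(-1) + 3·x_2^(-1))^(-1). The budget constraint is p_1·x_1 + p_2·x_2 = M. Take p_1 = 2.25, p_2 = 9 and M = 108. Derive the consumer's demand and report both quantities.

x_1* = 13.9151, x_2* = 8.5212

MRS = MU_x_1/MU_x_2 = (2/3)·(x_2/x_1)^(2). Set equal to p_1/p_2.
Hence x_2/x_1 = ((3/2)·p_1/p_2)^(1/(2)), i.e. raised to the 0.5 power.
Substitute x_2 = (x_2/x_1)·x_1 into the budget: x_1* = M/(p_1 + p_2·(x_2/x_1)).
Numerically x_2/x_1 = 0.612372, so x_1* = 108/(2.25 + 9·0.612372) = 13.9151 and x_2* = 0.612372·13.9151 = 8.5212.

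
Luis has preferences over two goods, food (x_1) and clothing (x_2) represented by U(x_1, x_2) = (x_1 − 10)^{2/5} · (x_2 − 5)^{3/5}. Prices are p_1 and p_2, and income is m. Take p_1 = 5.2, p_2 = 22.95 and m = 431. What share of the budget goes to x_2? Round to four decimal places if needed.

Let x_1' = x_1−10, x_2' = x_2−5. MRS = (2/3)·x_2'/x_1' = p_1/p_2.
After buying the subsistence bundle (10, 5), a share 0.4 of the remaining income goes to x_1: x_1* = 10 + 0.4·(m − 10p_1 − 5p_2)/p_1.
Discretionary income = 431 − 10·5.2 − 5·22.95 = 264.25; x_1* = 10 + 0.4·264.25/5.2 = 30.3269; x_2* = 5 + 0.6·264.25/22.95 = 11.9085.
Expenditure on x_2: 22.95·11.9085 = 273.3; share = 0.6341.

share on x_2 = 0.6341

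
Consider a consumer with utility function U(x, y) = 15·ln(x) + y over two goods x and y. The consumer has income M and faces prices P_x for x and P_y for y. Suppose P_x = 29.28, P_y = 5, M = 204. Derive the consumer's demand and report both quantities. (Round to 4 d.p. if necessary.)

x* = 2.5615, y* = 25.8

MU_x = 15/x, MU_y = 1. Tangency: 15/x = P_x/P_y.
So x*(P_x,P_y) = 15·P_y/P_x, independent of income; and y* = (M − 15·P_y)/P_y.
At the given prices: x* = 15·5/29.28 = 2.5615, and y* = 25.8.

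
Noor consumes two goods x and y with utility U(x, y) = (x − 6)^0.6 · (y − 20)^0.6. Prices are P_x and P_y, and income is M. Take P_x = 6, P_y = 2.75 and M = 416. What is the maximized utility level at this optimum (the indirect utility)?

V = 83.663

This is Cobb-Douglas in (x−6, y−20): tangency gives 0.6·P_y·(y−20) = 0.6·P_x·(x−6).
Substituting into the budget: x* = 6 + 0.5·(M − 6·P_x − 20·P_y)/P_x, and y* = 20 + 0.5·(…)/P_y.
Discretionary income = 416 − 6·6 − 20·2.75 = 325; x* = 6 + 0.5·325/6 = 33.0833; y* = 20 + 0.5·325/2.75 = 79.0909.
Utility at the optimum: U(33.0833, 79.0909) = 83.663.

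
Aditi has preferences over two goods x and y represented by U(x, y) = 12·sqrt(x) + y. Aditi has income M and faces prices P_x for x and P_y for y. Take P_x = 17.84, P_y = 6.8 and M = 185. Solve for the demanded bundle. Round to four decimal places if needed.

x* = 5.2303, y* = 13.4839

Set MRS = P_x/P_y: 6·x^(−1/2) = P_x/P_y.
Thus x* = (6·P_y/P_x)² — independent of M — with the rest of income spent on y.
Plugging in: x* = (6·6.8/17.84)² = 5.2303, y* = 13.4839.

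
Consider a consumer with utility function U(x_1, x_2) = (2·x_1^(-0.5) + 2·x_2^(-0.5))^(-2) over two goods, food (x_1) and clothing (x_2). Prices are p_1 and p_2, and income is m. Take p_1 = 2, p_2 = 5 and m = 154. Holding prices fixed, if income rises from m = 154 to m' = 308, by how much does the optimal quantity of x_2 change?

MU_x_1 ∝ 2·x_1^(-1.5), MU_x_2 ∝ 2·x_2^(-1.5), so MRS = (x_2/x_1)^(1.5) = p_1/p_2.
Solve for the ratio: x_2/x_1 = [p_1/p_2]^(2/3).
Substitute x_2 = (x_2/x_1)·x_1 into the budget: x_1* = m/(p_1 + p_2·(x_2/x_1)).
Numerically x_2/x_1 = 0.542884, so x_1* = 154/(2 + 5·0.542884) = 32.6658 and x_2* = 0.542884·32.6658 = 17.7337.
At m' = 308: x_2* = 35.4674. Change: 35.4674 − 17.7337 = 17.7337.

Δx_2* = 17.7337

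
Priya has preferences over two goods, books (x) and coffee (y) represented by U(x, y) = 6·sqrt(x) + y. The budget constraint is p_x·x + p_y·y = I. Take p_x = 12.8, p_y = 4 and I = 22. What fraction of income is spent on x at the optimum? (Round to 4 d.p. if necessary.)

share on x = 0.5114

Set MRS = p_x/p_y: 3·x^(−1/2) = p_x/p_y.
Solve: √x = 3·p_y/p_x, so x*(p_x,p_y) = (3·p_y/p_x)², and y* = (I − p_x·x*)/p_y.
Plugging in: x* = (3·4/12.8)² = 0.8789, y* = 2.6875.
Expenditure on x: 12.8·0.8789 = 11.25; share = 0.5114.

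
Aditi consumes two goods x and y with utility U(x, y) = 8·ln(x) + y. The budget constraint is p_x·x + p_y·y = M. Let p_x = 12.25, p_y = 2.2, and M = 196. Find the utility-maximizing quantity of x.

Set MRS = p_x/p_y: (8/x)/1 = p_x/p_y.
So x*(p_x,p_y) = 8·p_y/p_x, independent of income; and y* = (M − 8·p_y)/p_y.
At the given prices: x* = 8·2.2/12.25 = 1.4367.

x* = 1.4367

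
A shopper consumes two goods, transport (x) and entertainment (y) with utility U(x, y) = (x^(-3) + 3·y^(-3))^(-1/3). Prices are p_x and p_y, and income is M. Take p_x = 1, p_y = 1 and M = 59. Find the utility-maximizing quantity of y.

y* = 33.5259

MRS = MU_x/MU_y = (1/3)·(y/x)^(4). Set equal to p_x/p_y.
Solve for the ratio: y/x = [3·p_x/p_y]^(0.25).
Substitute y = (y/x)·x into the budget: x* = M/(p_x + p_y·(y/x)).
Numerically y/x = 1.316074, so x* = 59/(1 + 1·1.316074) = 25.4741 and y* = 1.316074·25.4741 = 33.5259.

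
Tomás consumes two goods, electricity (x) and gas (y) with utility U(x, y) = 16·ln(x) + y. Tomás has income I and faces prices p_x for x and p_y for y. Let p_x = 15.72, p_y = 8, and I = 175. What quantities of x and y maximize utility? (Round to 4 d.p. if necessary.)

Set MRS = p_x/p_y: (16/x)/1 = p_x/p_y.
So x*(p_x,p_y) = 16·p_y/p_x, independent of income; and y* = (I − 16·p_y)/p_y.
At the given prices: x* = 16·8/15.72 = 8.1425, and y* = 5.875.

x* = 8.1425, y* = 5.875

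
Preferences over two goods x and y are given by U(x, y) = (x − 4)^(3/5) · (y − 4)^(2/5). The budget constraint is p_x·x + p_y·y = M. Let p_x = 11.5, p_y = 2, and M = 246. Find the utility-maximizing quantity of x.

x* = 14.0174

This is Cobb-Douglas in (x−4, y−4): tangency gives 0.6·p_y·(y−4) = 0.4·p_x·(x−4).
Substituting into the budget: x* = 4 + 0.6·(M − 4·p_x − 4·p_y)/p_x, and y* = 4 + 0.4·(…)/p_y.
Discretionary income = 246 − 4·11.5 − 4·2 = 192; x* = 4 + 0.6·192/11.5 = 14.0174.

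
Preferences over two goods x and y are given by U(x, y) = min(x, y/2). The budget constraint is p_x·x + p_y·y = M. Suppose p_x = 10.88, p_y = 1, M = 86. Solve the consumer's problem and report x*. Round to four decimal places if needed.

x* = 6.677

Leontief preferences: the optimum is at the kink where x/1 = y/2, i.e. y = 2·x.
Budget: p_x·x + p_y·2·x = M, so (p_x + 2·p_y)·x = M.
Demand: x*(p_x,p_y,M) = M/(p_x + 2·p_y), y* = 2·M/(p_x + 2·p_y).
Here 10.88 + 2·1 = 12.88, giving x* = 6.677.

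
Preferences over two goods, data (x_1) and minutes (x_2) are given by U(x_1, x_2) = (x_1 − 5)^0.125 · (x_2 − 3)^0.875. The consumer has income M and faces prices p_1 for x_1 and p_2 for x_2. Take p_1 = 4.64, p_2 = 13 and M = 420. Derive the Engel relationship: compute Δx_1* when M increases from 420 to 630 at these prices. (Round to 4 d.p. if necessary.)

MRS = (1/7)·(x_2−3)/(x_1−5). Tangency with p_1/p_2 gives x_2−3 = 7·(p_1/p_2)·(x_1−5).
After buying the subsistence bundle (5, 3), a share 0.125 of the remaining income goes to x_1: x_1* = 5 + 0.125·(M − 5p_1 − 3p_2)/p_1.
Discretionary income = 420 − 5·4.64 − 3·13 = 357.8; x_1* = 5 + 0.125·357.8/4.64 = 14.639.
At M' = 630: x_1* = 20.2963. Change: 20.2963 − 14.639 = 5.6573.

Δx_1* = 5.6573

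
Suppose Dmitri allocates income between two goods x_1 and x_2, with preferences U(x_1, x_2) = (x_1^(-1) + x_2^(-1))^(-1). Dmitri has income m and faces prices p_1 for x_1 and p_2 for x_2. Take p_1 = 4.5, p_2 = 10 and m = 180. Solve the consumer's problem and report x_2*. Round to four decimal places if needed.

x_2* = 10.7732

MU_x_1 ∝ x_1^(-2), MU_x_2 ∝ x_2^(-2), so MRS = (x_2/x_1)^(2) = p_1/p_2.
Solve for the ratio: x_2/x_1 = [p_1/p_2]^(0.5).
With the ratio pinned down, the budget gives x_1* = m/(p_1 + p_2·(x_2/x_1)) and x_2* = (x_2/x_1)·x_1*.
Numerically x_2/x_1 = 0.67082, so x_1* = 180/(4.5 + 10·0.67082) = 16.0597 and x_2* = 0.67082·16.0597 = 10.7732.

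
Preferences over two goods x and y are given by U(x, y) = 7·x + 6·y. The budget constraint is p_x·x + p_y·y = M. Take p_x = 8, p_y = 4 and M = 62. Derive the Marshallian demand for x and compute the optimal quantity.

Perfect substitutes: compare marginal utility per dollar. 7/p_x vs 6/p_y → 0.875 vs 1.5.
y gives more utility per dollar, so spend all income on y: y* = M/p_y, x* = 0.
Numerically: x* = 0, y* = 15.5.

x* = 0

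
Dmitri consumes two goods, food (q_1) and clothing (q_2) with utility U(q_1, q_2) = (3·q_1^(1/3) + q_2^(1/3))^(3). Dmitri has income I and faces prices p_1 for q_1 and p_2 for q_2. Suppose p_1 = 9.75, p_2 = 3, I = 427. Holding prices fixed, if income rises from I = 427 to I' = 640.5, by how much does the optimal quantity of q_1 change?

With the ratio pinned down, the budget gives q_1* = I/(p_1 + p_2·(q_2/q_1)) and q_2* = (q_2/q_1)·q_1*.
Numerically q_2/q_1 = 1.127569, so q_1* = 427/(9.75 + 3·1.127569) = 32.5142.
At I' = 640.5: q_1* = 48.7714. Change: 48.7714 − 32.5142 = 16.2571.

Δq_1* = 16.2571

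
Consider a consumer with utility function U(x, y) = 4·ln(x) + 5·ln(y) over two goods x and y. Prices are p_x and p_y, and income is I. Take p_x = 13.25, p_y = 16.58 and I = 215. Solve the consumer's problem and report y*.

Demand: x*(p_x,p_y,I) = 4/9·I/p_x and y* = 5/9·I/p_y.
At p_x=13.25, p_y=16.58, I=215: y* = 5/9·215/16.58 = 7.2041.

y* = 7.2041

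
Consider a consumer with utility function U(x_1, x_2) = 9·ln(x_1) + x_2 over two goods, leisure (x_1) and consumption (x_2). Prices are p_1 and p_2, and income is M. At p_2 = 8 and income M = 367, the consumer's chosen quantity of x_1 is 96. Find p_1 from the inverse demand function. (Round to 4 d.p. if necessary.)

MU_x_1 = 9/x_1, MU_x_2 = 1. Tangency: 9/x_1 = p_1/p_2.
So x_1*(p_1,p_2) = 9·p_2/p_1, independent of income; and x_2* = (M − 9·p_2)/p_2.
Set x_1* = 96 in the demand function and solve for p_1: p_1 = 0.75.

p_1 = 0.75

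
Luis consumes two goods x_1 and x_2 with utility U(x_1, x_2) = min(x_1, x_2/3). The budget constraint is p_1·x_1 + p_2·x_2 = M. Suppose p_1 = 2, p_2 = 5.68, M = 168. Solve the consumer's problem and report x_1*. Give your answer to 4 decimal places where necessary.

Leontief preferences: the optimum is at the kink where x_1/1 = x_2/3, i.e. x_2 = 3·x_1.
Budget: p_1·x_1 + p_2·3·x_1 = M, so (p_1 + 3·p_2)·x_1 = M.
Demand: x_1*(p_1,p_2,M) = M/(p_1 + 3·p_2), x_2* = 3·M/(p_1 + 3·p_2).
Here 2 + 3·5.68 = 19.04, giving x_1* = 8.8235.

x_1* = 8.8235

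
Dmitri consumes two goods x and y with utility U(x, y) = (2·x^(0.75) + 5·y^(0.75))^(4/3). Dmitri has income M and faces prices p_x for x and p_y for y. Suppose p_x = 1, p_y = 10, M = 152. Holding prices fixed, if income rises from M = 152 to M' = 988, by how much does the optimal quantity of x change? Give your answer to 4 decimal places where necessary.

Δx* = 804.5714

MU_x ∝ 2·x^(-0.25), MU_y ∝ 5·y^(-0.25), so MRS = (2/5)·(y/x)^(0.25) = p_x/p_y.
Solve for the ratio: y/x = [(5/2)·p_x/p_y]^(4).
Substitute y = (y/x)·x into the budget: x* = M/(p_x + p_y·(y/x)).
Numerically y/x = 0.003906, so x* = 152/(1 + 10·0.003906) = 146.2857.
At M' = 988: x* = 950.8571. Change: 950.8571 − 146.2857 = 804.5714.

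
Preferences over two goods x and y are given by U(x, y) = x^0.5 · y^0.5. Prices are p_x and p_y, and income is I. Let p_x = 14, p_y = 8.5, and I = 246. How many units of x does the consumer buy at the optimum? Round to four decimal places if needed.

x* = 8.7857

Tangency: MRS = y/x = p_x/p_y.
So 0.5·p_y·y = 0.5·p_x·x; combined with the budget, a share 0.5 of income goes to x.
Demand: x*(p_x,p_y,I) = 0.5·I/p_x and y* = 0.5·I/p_y.
At p_x=14, p_y=8.5, I=246: x* = 0.5·246/14 = 8.7857.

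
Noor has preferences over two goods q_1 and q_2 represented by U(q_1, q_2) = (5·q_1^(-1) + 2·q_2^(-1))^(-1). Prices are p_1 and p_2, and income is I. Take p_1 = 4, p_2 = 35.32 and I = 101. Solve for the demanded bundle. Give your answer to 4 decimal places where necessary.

MU_q_1 ∝ 5·q_1^(-2), MU_q_2 ∝ 2·q_2^(-2), so MRS = (5/2)·(q_2/q_1)^(2) = p_1/p_2.
Hence q_2/q_1 = ((2/5)·p_1/p_2)^(1/(2)), i.e. raised to the 0.5 power.
With the ratio pinned down, the budget gives q_1* = I/(p_1 + p_2·(q_2/q_1)) and q_2* = (q_2/q_1)·q_1*.
Numerically q_2/q_1 = 0.212838, so q_1* = 101/(4 + 35.32·0.212838) = 8.7693 and q_2* = 0.212838·8.7693 = 1.8664.

q_1* = 8.7693, q_2* = 1.8664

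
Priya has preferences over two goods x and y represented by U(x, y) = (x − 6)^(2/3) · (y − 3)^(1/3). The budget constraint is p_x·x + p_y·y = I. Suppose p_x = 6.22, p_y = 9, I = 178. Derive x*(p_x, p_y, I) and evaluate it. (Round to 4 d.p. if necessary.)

x* = 18.1844

Let x' = x−6, y' = y−3. MRS = 2·y'/x' = p_x/p_y.
Substituting into the budget: x* = 6 + 2/3·(I − 6·p_x − 3·p_y)/p_x, and y* = 3 + 1/3·(…)/p_y.
Discretionary income = 178 − 6·6.22 − 3·9 = 113.68; x* = 6 + 2/3·113.68/6.22 = 18.1844.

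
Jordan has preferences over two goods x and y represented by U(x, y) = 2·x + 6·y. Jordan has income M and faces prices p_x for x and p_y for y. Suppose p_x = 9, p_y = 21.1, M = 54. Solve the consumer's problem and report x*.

x* = 0

Linear utility — the consumer picks whichever good has higher MU/price: 2/9 = 0.2222 vs 6/21.1 = 0.2844.
y gives more utility per dollar, so spend all income on y: y* = M/p_y, x* = 0.
Numerically: x* = 0, y* = 2.5592.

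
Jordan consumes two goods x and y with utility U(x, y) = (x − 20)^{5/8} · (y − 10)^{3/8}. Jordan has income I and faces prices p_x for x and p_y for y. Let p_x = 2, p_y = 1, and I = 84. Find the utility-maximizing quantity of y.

y* = 22.75

This is Cobb-Douglas in (x−20, y−10): tangency gives 0.625·p_y·(y−10) = 0.375·p_x·(x−20).
After buying the subsistence bundle (20, 10), a share 0.625 of the remaining income goes to x: x* = 20 + 0.625·(I − 20p_x − 10p_y)/p_x.
Discretionary income = 84 − 20·2 − 10·1 = 34; y* = 10 + 0.375·34/1 = 22.75.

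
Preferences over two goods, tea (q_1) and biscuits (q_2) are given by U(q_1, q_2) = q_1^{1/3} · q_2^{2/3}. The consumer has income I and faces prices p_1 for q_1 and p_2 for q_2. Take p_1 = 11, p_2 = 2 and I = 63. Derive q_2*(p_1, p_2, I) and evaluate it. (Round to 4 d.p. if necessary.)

q_2* = 21

The MRS is (1/2)·q_2/q_1. Set MRS = p_1/p_2.
Rearranging, p_2·q_2 = 2·p_1·q_1. Substituting into the budget gives p_1·q_1·(1 + 2) = I.
Demand: q_1*(p_1,p_2,I) = 1/3·I/p_1 and q_2* = 2/3·I/p_2.
At p_1=11, p_2=2, I=63: q_2* = 2/3·63/2 = 21.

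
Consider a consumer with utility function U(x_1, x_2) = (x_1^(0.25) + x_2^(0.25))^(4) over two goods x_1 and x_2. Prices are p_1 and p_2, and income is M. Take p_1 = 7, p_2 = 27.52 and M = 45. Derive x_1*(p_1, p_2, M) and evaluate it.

MU_x_1 ∝ x_1^(-0.75), MU_x_2 ∝ x_2^(-0.75), so MRS = (x_2/x_1)^(0.75) = p_1/p_2.
Hence x_2/x_1 = (p_1/p_2)^(1/(0.75)), i.e. raised to the 4/3 power.
With the ratio pinned down, the budget gives x_1* = M/(p_1 + p_2·(x_2/x_1)) and x_2* = (x_2/x_1)·x_1*.
Numerically x_2/x_1 = 0.161163, so x_1* = 45/(7 + 27.52·0.161163) = 3.9352.

x_1* = 3.9352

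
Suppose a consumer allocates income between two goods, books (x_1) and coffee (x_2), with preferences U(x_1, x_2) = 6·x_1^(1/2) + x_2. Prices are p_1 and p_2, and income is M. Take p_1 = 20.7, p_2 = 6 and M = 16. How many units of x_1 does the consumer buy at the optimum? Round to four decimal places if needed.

x_1* = 0.7561

Set MRS = p_1/p_2: 3·x_1^(−1/2) = p_1/p_2.
Thus x_1* = (3·p_2/p_1)² — independent of M — with the rest of income spent on x_2.
Plugging in: x_1* = (3·6/20.7)² = 0.7561.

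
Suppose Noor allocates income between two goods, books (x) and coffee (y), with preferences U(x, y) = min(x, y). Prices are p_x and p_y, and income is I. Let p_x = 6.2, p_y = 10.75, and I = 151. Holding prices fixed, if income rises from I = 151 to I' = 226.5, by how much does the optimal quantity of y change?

Δy* = 4.4543

Leontief preferences: the optimum is at the kink where x/1 = y/1, i.e. y = x.
Budget: p_x·x + p_y·x = I, so (p_x + p_y)·x = I.
Demand: x*(p_x,p_y,I) = I/(p_x + p_y), y* = I/(p_x + p_y).
Here 6.2 + 10.75 = 16.95, giving y* = 8.9086.
At I' = 226.5: y* = 13.3628. Change: 13.3628 − 8.9086 = 4.4543.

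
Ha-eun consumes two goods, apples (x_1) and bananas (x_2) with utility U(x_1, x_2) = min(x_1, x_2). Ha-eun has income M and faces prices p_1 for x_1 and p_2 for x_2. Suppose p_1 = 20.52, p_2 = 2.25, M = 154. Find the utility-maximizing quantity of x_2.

x_2* = 6.7633

Leontief preferences: the optimum is at the kink where x_1/1 = x_2/1, i.e. x_2 = x_1.
Budget: p_1·x_1 + p_2·x_1 = M, so (p_1 + p_2)·x_1 = M.
Demand: x_1*(p_1,p_2,M) = M/(p_1 + p_2), x_2* = M/(p_1 + p_2).
Here 20.52 + 2.25 = 22.77, giving x_2* = 6.7633.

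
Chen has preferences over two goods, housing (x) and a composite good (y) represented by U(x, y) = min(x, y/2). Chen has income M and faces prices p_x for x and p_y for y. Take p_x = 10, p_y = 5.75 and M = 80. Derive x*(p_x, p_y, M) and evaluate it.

x* = 3.7209

Leontief preferences: the optimum is at the kink where x/1 = y/2, i.e. y = 2·x.
Budget: p_x·x + p_y·2·x = M, so (p_x + 2·p_y)·x = M.
Demand: x*(p_x,p_y,M) = M/(p_x + 2·p_y), y* = 2·M/(p_x + 2·p_y).
Here 10 + 2·5.75 = 21.5, giving x* = 3.7209.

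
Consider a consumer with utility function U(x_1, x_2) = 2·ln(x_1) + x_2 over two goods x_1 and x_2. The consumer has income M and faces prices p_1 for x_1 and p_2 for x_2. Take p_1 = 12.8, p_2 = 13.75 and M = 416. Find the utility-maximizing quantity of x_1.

MU_x_1 = 2/x_1, MU_x_2 = 1. Tangency: 2/x_1 = p_1/p_2.
So x_1*(p_1,p_2) = 2·p_2/p_1, independent of income; and x_2* = (M − 2·p_2)/p_2.
At the given prices: x_1* = 2·13.75/12.8 = 2.1484.

x_1* = 2.1484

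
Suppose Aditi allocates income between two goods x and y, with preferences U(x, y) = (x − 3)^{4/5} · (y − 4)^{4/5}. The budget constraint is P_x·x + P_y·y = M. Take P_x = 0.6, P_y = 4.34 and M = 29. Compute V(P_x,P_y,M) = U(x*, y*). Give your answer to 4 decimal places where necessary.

V = 5.9516

Let x' = x−3, y' = y−4. MRS = y'/x' = P_x/P_y.
Substituting into the budget: x* = 3 + 0.5·(M − 3·P_x − 4·P_y)/P_x, and y* = 4 + 0.5·(…)/P_y.
Discretionary income = 29 − 3·0.6 − 4·4.34 = 9.84; x* = 3 + 0.5·9.84/0.6 = 11.2; y* = 4 + 0.5·9.84/4.34 = 5.1336.
Utility at the optimum: U(11.2, 5.1336) = 5.9516.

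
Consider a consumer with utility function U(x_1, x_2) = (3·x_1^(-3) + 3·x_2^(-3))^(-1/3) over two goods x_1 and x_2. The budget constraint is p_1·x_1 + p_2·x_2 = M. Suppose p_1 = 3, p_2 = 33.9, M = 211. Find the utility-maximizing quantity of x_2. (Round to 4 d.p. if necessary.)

MRS = MU_x_1/MU_x_2 = (x_2/x_1)^(4). Set equal to p_1/p_2.
Solve for the ratio: x_2/x_1 = [p_1/p_2]^(0.25).
With the ratio pinned down, the budget gives x_1* = M/(p_1 + p_2·(x_2/x_1)) and x_2* = (x_2/x_1)·x_1*.
Numerically x_2/x_1 = 0.545419, so x_1* = 211/(3 + 33.9·0.545419) = 9.8187 and x_2* = 0.545419·9.8187 = 5.3553.

x_2* = 5.3553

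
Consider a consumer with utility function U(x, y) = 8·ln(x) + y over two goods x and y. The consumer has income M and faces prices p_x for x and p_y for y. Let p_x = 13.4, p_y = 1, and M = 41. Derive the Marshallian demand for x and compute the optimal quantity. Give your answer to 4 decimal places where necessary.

At the given prices: x* = 8·1/13.4 = 0.597.

x* = 0.597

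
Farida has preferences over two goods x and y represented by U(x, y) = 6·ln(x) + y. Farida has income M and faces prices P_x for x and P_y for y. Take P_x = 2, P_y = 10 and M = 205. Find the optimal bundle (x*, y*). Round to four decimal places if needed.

At the given prices: x* = 6·10/2 = 30, and y* = 14.5.

x* = 30, y* = 14.5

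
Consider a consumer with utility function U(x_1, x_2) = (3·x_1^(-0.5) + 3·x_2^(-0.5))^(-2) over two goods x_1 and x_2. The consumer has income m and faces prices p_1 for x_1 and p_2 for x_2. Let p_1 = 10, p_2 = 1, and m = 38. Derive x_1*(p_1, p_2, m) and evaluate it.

x_1* = 2.5953

MRS = MU_x_1/MU_x_2 = (x_2/x_1)^(1.5). Set equal to p_1/p_2.
Hence x_2/x_1 = (p_1/p_2)^(1/(1.5)), i.e. raised to the 2/3 power.
Substitute x_2 = (x_2/x_1)·x_1 into the budget: x_1* = m/(p_1 + p_2·(x_2/x_1)).
Numerically x_2/x_1 = 4.641589, so x_1* = 38/(10 + 1·4.641589) = 2.5953.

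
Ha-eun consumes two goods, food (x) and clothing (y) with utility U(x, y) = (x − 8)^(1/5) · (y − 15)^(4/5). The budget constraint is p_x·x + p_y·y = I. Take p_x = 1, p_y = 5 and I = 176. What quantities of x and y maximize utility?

x* = 26.6, y* = 29.88

Let x' = x−8, y' = y−15. MRS = (1/4)·y'/x' = p_x/p_y.
After buying the subsistence bundle (8, 15), a share 0.2 of the remaining income goes to x: x* = 8 + 0.2·(I − 8p_x − 15p_y)/p_x.
Discretionary income = 176 − 8·1 − 15·5 = 93; x* = 8 + 0.2·93/1 = 26.6; y* = 15 + 0.8·93/5 = 29.88.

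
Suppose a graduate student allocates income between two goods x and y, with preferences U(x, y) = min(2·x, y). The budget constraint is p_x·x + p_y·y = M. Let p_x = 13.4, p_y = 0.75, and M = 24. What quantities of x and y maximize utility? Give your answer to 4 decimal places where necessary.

Leontief preferences: the optimum is at the kink where x/1 = y/2, i.e. y = 2·x.
Budget: p_x·x + p_y·2·x = M, so (p_x + 2·p_y)·x = M.
Demand: x*(p_x,p_y,M) = M/(p_x + 2·p_y), y* = 2·M/(p_x + 2·p_y).
Here 13.4 + 2·0.75 = 14.9, giving x* = 1.6107 and y* = 3.2215.

x* = 1.6107, y* = 3.2215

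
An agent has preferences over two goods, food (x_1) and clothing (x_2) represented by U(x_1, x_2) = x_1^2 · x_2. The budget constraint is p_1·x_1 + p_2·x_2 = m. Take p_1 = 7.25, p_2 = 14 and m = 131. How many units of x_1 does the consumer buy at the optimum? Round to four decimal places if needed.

x_1* = 12.046

At p_1=7.25, p_2=14, m=131: x_1* = 2/3·131/7.25 = 12.046.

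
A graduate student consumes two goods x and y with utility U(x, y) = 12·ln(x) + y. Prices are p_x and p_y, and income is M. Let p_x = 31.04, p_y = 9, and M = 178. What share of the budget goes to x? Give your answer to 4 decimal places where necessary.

Set MRS = p_x/p_y: (12/x)/1 = p_x/p_y.
So x*(p_x,p_y) = 12·p_y/p_x, independent of income; and y* = (M − 12·p_y)/p_y.
At the given prices: x* = 12·9/31.04 = 3.4794, and y* = 7.7778.
Expenditure on x: 31.04·3.4794 = 108; share = 0.6067.

share on x = 0.6067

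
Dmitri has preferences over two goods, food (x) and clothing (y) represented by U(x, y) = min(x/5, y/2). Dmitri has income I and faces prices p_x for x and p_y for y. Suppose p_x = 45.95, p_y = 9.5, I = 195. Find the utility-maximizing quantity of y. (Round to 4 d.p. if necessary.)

y* = 1.5678

Leontief preferences: the optimum is at the kink where x/5 = y/2, i.e. y = (2/5)·x.
Budget: p_x·x + p_y·(2/5)·x = I, so (5·p_x + 2·p_y)·x = 5·I.
Demand: x*(p_x,p_y,I) = 5·I/(5·p_x + 2·p_y), y* = 2·I/(5·p_x + 2·p_y).
Here 5·45.95 + 2·9.5 = 248.75, giving y* = 1.5678.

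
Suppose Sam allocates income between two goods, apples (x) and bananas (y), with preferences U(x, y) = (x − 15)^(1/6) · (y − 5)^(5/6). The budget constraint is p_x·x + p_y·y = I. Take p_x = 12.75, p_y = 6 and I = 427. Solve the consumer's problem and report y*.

y* = 33.5764

Let x' = x−15, y' = y−5. MRS = (1/5)·y'/x' = p_x/p_y.
After buying the subsistence bundle (15, 5), a share 1/6 of the remaining income goes to x: x* = 15 + 1/6·(I − 15p_x − 5p_y)/p_x.
Discretionary income = 427 − 15·12.75 − 5·6 = 205.75; y* = 5 + 5/6·205.75/6 = 33.5764.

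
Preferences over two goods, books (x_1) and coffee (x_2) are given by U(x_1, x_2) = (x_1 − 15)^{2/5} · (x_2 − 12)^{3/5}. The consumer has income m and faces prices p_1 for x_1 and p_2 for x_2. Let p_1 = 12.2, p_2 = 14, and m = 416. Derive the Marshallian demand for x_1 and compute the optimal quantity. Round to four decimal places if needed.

x_1* = 17.1311

Let x_1' = x_1−15, x_2' = x_2−12. MRS = (2/3)·x_2'/x_1' = p_1/p_2.
Substituting into the budget: x_1* = 15 + 0.4·(m − 15·p_1 − 12·p_2)/p_1, and x_2* = 12 + 0.6·(…)/p_2.
Discretionary income = 416 − 15·12.2 − 12·14 = 65; x_1* = 15 + 0.4·65/12.2 = 17.1311.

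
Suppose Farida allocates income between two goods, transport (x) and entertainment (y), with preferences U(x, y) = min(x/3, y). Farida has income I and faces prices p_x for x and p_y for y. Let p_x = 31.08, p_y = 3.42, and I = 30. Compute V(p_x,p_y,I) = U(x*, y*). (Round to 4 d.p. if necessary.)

Leontief preferences: the optimum is at the kink where x/3 = y/1, i.e. y = (1/3)·x.
Budget: p_x·x + p_y·(1/3)·x = I, so (3·p_x + p_y)·x = 3·I.
Demand: x*(p_x,p_y,I) = 3·I/(3·p_x + p_y), y* = I/(3·p_x + p_y).
Here 3·31.08 + 3.42 = 96.66, giving x* = 0.9311 and y* = 0.3104.
Utility at the optimum: U(0.9311, 0.3104) = 0.3104.

V = 0.3104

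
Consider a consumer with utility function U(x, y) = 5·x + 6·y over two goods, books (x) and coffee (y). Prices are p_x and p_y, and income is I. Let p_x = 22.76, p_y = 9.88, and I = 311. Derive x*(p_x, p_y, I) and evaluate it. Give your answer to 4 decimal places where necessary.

Linear utility — the consumer picks whichever good has higher MU/price: 5/22.76 = 0.2197 vs 6/9.88 = 0.6073.
y gives more utility per dollar, so spend all income on y: y* = I/p_y, x* = 0.
Numerically: x* = 0, y* = 31.4777.

x* = 0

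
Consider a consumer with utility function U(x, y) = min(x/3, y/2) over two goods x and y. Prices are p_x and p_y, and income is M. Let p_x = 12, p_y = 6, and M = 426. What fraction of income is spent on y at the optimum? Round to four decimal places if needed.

share on y = 0.25

Demand: x*(p_x,p_y,M) = 3·M/(3·p_x + 2·p_y), y* = 2·M/(3·p_x + 2·p_y).
Here 3·12 + 2·6 = 48, giving x* = 26.625 and y* = 17.75.
Expenditure on y: 6·17.75 = 106.5; share = 0.25.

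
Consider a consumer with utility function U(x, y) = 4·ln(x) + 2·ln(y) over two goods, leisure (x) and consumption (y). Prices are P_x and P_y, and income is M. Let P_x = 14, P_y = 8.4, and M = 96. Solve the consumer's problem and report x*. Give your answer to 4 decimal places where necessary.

x* = 4.5714

Demand: x*(P_x,P_y,M) = 2/3·M/P_x and y* = 1/3·M/P_y.
At P_x=14, P_y=8.4, M=96: x* = 2/3·96/14 = 4.5714.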